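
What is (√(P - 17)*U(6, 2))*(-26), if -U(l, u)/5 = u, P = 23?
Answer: 260*√6 ≈ 636.87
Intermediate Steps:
U(l, u) = -5*u
(√(P - 17)*U(6, 2))*(-26) = (√(23 - 17)*(-5*2))*(-26) = (√6*(-10))*(-26) = -10*√6*(-26) = 260*√6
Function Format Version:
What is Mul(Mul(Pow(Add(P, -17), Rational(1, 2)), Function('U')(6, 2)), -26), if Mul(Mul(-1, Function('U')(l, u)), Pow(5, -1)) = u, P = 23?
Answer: Mul(260, Pow(6, Rational(1, 2))) ≈ 636.87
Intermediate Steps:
Function('U')(l, u) = Mul(-5, u)
Mul(Mul(Pow(Add(P, -17), Rational(1, 2)), Function('U')(6, 2)), -26) = Mul(Mul(Pow(Add(23, -17), Rational(1, 2)), Mul(-5, 2)), -26) = Mul(Mul(Pow(6, Rational(1, 2)), -10), -26) = Mul(Mul(-10, Pow(6, Rational(1, 2))), -26) = Mul(260, Pow(6, Rational(1, 2)))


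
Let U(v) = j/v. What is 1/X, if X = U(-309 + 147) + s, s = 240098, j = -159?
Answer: 54/12965345 ≈ 4.1649e-6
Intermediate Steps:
U(v) = -159/v
X = 12965345/54 (X = -159/(-309 + 147) + 240098 = -159/(-162) + 240098 = -159*(-1/162) + 240098 = 53/54 + 240098 = 12965345/54 ≈ 2.4010e+5)
1/X = 1/(12965345/54) = 54/12965345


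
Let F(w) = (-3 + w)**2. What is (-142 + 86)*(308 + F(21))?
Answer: -35392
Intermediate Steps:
(-142 + 86)*(308 + F(21)) = (-142 + 86)*(308 + (-3 + 21)**2) = -56*(308 + 18**2) = -56*(308 + 324) = -56*632 = -35392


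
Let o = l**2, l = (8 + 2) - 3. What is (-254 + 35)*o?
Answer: -10731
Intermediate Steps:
l = 7 (l = 10 - 3 = 7)
o = 49 (o = 7**2 = 49)
(-254 + 35)*o = (-254 + 35)*49 = -219*49 = -10731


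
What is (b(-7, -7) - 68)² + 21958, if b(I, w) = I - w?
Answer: 26582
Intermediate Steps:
(b(-7, -7) - 68)² + 21958 = ((-7 - 1*(-7)) - 68)² + 21958 = ((-7 + 7) - 68)² + 21958 = (0 - 68)² + 21958 = (-68)² + 21958 = 4624 + 21958 = 26582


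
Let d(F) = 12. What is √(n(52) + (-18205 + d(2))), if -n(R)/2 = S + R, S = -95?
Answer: I*√18107 ≈ 134.56*I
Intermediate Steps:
n(R) = 190 - 2*R (n(R) = -2*(-95 + R) = 190 - 2*R)
√(n(52) + (-18205 + d(2))) = √((190 - 2*52) + (-18205 + 12)) = √((190 - 104) - 18193) = √(86 - 18193) = √(-18107) = I*√18107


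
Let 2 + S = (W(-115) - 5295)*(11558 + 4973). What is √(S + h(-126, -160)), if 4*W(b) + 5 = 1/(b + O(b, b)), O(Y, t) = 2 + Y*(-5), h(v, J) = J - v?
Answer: I*√74750083053954/924 ≈ 9356.9*I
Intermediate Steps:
O(Y, t) = 2 - 5*Y
W(b) = -5/4 + 1/(4*(2 - 4*b)) (W(b) = -5/4 + 1/(4*(b + (2 - 5*b))) = -5/4 + 1/(4*(2 - 4*b)))
S = -161796653735/1848 (S = -2 + ((9 - 20*(-115))/(8*(-1 + 2*(-115))) - 5295)*(11558 + 4973) = -2 + ((9 + 2300)/(8*(-1 - 230)) - 5295)*16531 = -2 + ((⅛)*2309/(-231) - 5295)*16531 = -2 + ((⅛)*(-1/231)*2309 - 5295)*16531 = -2 + (-2309/1848 - 5295)*16531 = -2 - 9787469/1848*16531 = -2 - 161796650039/1848 = -161796653735/1848 ≈ -8.7552e+7)
√(S + h(-126, -160)) = √(-161796653735/1848 + (-160 - 1*(-126))) = √(-161796653735/1848 + (-160 + 126)) = √(-161796653735/1848 - 34) = √(-161796716567/1848) = I*√74750083053954/924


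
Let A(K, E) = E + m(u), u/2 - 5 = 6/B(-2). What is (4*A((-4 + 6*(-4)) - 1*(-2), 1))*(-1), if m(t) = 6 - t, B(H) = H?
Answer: -12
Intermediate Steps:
u = 4 (u = 10 + 2*(6/(-2)) = 10 + 2*(6*(-½)) = 10 + 2*(-3) = 10 - 6 = 4)
A(K, E) = 2 + E (A(K, E) = E + (6 - 1*4) = E + (6 - 4) = E + 2 = 2 + E)
(4*A((-4 + 6*(-4)) - 1*(-2), 1))*(-1) = (4*(2 + 1))*(-1) = (4*3)*(-1) = 12*(-1) = -12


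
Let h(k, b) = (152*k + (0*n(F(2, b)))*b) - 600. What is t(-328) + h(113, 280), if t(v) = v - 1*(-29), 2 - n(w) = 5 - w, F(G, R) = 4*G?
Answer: 16277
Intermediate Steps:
n(w) = -3 + w (n(w) = 2 - (5 - w) = 2 + (-5 + w) = -3 + w)
h(k, b) = -600 + 152*k (h(k, b) = (152*k + (0*(-3 + 4*2))*b) - 600 = (152*k + (0*(-3 + 8))*b) - 600 = (152*k + (0*5)*b) - 600 = (152*k + 0*b) - 600 = (152*k + 0) - 600 = 152*k - 600 = -600 + 152*k)
t(v) = 29 + v (t(v) = v + 29 = 29 + v)
t(-328) + h(113, 280) = (29 - 328) + (-600 + 152*113) = -299 + (-600 + 17176) = -299 + 16576 = 16277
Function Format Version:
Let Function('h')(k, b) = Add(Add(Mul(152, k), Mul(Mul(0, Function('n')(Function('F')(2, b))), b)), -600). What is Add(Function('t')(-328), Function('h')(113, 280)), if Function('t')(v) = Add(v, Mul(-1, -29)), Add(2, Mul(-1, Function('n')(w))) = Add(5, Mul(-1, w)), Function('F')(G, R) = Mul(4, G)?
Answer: 16277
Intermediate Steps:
Function('n')(w) = Add(-3, w) (Function('n')(w) = Add(2, Mul(-1, Add(5, Mul(-1, w)))) = Add(2, Add(-5, w)) = Add(-3, w))
Function('h')(k, b) = Add(-600, Mul(152, k)) (Function('h')(k, b) = Add(Add(Mul(152, k), Mul(Mul(0, Add(-3, Mul(4, 2))), b)), -600) = Add(Add(Mul(152, k), Mul(Mul(0, Add(-3, 8)), b)), -600) = Add(Add(Mul(152, k), Mul(Mul(0, 5), b)), -600) = Add(Add(Mul(152, k), Mul(0, b)), -600) = Add(Add(Mul(152, k), 0), -600) = Add(Mul(152, k), -600) = Add(-600, Mul(152, k)))
Function('t')(v) = Add(29, v) (Function('t')(v) = Add(v, 29) = Add(29, v))
Add(Function('t')(-328), Function('h')(113, 280)) = Add(Add(29, -328), Add(-600, Mul(152, 113))) = Add(-299, Add(-600, 17176)) = Add(-299, 16576) = 16277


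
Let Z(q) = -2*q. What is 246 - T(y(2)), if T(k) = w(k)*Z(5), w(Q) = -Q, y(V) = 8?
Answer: 166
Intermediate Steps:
T(k) = 10*k (T(k) = (-k)*(-2*5) = -k*(-10) = 10*k)
246 - T(y(2)) = 246 - 10*8 = 246 - 1*80 = 246 - 80 = 166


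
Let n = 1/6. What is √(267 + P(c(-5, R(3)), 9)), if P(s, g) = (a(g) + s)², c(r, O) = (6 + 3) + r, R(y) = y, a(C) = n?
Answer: √10237/6 ≈ 16.863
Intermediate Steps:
n = ⅙ ≈ 0.16667
a(C) = ⅙
c(r, O) = 9 + r
P(s, g) = (⅙ + s)²
√(267 + P(c(-5, R(3)), 9)) = √(267 + (1 + 6*(9 - 5))²/36) = √(267 + (1 + 6*4)²/36) = √(267 + (1 + 24)²/36) = √(267 + (1/36)*25²) = √(267 + (1/36)*625) = √(267 + 625/36) = √(10237/36) = √10237/6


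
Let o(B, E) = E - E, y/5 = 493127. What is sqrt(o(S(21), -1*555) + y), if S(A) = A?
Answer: sqrt(2465635) ≈ 1570.2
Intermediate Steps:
y = 2465635 (y = 5*493127 = 2465635)
o(B, E) = 0
sqrt(o(S(21), -1*555) + y) = sqrt(0 + 2465635) = sqrt(2465635)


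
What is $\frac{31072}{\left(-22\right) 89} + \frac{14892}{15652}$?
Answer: $- \frac{57147551}{3830827} \approx -14.918$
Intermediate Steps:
$\frac{31072}{\left(-22\right) 89} + \frac{14892}{15652} = \frac{31072}{-1958} + 14892 \cdot \frac{1}{15652} = 31072 \left(- \frac{1}{1958}\right) + \frac{3723}{3913} = - \frac{15536}{979} + \frac{3723}{3913} = - \frac{57147551}{3830827}$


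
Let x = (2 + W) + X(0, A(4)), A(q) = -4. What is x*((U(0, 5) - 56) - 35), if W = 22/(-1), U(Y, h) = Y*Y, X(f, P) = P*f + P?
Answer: 2184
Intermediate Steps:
X(f, P) = P + P*f
U(Y, h) = Y²
W = -22 (W = 22*(-1) = -22)
x = -24 (x = (2 - 22) - 4*(1 + 0) = -20 - 4*1 = -20 - 4 = -24)
x*((U(0, 5) - 56) - 35) = -24*((0² - 56) - 35) = -24*((0 - 56) - 35) = -24*(-56 - 35) = -24*(-91) = 2184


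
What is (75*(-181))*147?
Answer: -1995525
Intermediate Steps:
(75*(-181))*147 = -13575*147 = -1995525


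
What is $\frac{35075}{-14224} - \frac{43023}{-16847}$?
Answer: $\frac{21050627}{239631728} \approx 0.087846$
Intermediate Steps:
$\frac{35075}{-14224} - \frac{43023}{-16847} = 35075 \left(- \frac{1}{14224}\right) - - \frac{43023}{16847} = - \frac{35075}{14224} + \frac{43023}{16847} = \frac{21050627}{239631728}$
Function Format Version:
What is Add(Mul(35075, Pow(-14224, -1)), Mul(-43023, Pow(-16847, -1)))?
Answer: Rational(21050627, 239631728) ≈ 0.087846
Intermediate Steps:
Add(Mul(35075, Pow(-14224, -1)), Mul(-43023, Pow(-16847, -1))) = Add(Mul(35075, Rational(-1, 14224)), Mul(-43023, Rational(-1, 16847))) = Add(Rational(-35075, 14224), Rational(43023, 16847)) = Rational(21050627, 239631728)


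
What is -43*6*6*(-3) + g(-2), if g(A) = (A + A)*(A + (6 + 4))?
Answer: 4612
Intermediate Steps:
g(A) = 2*A*(10 + A) (g(A) = (2*A)*(A + 10) = (2*A)*(10 + A) = 2*A*(10 + A))
-43*6*6*(-3) + g(-2) = -43*6*6*(-3) + 2*(-2)*(10 - 2) = -1548*(-3) + 2*(-2)*8 = -43*(-108) - 32 = 4644 - 32 = 4612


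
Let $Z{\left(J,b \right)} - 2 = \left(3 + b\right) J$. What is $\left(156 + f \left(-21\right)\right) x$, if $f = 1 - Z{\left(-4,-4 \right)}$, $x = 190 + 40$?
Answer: $60030$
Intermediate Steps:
$Z{\left(J,b \right)} = 2 + J \left(3 + b\right)$ ($Z{\left(J,b \right)} = 2 + \left(3 + b\right) J = 2 + J \left(3 + b\right)$)
$x = 230$
$f = -5$ ($f = 1 - \left(2 + 3 \left(-4\right) - -16\right) = 1 - \left(2 - 12 + 16\right) = 1 - 6 = -5$)
$\left(156 + f \left(-21\right)\right) x = \left(156 - -105\right) 230 = \left(156 + 105\right) 230 = 261 \cdot 230 = 60030$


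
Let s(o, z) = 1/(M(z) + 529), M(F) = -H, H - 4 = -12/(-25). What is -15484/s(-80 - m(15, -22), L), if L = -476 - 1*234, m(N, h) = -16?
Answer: -203041692/25 ≈ -8.1217e+6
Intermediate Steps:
H = 112/25 (H = 4 - 12/(-25) = 4 - 12*(-1/25) = 4 + 12/25 = 112/25 ≈ 4.4800)
M(F) = -112/25 (M(F) = -1*112/25 = -112/25)
L = -710 (L = -476 - 234 = -710)
s(o, z) = 25/13113 (s(o, z) = 1/(-112/25 + 529) = 1/(13113/25) = 25/13113)
-15484/s(-80 - m(15, -22), L) = -15484/25/13113 = -15484*13113/25 = -203041692/25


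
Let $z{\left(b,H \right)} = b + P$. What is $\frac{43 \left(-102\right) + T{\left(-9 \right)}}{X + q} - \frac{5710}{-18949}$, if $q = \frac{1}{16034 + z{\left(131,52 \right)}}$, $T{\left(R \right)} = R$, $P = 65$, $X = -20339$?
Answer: $\frac{3236530519640}{6255102210581} \approx 0.51742$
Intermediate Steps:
$z{\left(b,H \right)} = 65 + b$ ($z{\left(b,H \right)} = b + 65 = 65 + b$)
$q = \frac{1}{16230}$ ($q = \frac{1}{16034 + \left(65 + 131\right)} = \frac{1}{16034 + 196} = \frac{1}{16230} \approx 6.1614 \cdot 10^{-5}$)
$\frac{43 \left(-102\right) + T{\left(-9 \right)}}{X + q} - \frac{5710}{-18949} = \frac{43 \left(-102\right) - 9}{-20339 + \frac{1}{16230}} - \frac{5710}{-18949} = \frac{-4386 - 9}{- \frac{330101969}{16230}} - - \frac{5710}{18949} = \left(-4395\right) \left(- \frac{16230}{330101969}\right) + \frac{5710}{18949} = \frac{71330850}{330101969} + \frac{5710}{18949} = \frac{3236530519640}{6255102210581}$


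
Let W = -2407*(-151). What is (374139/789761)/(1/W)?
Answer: 135983438523/789761 ≈ 1.7218e+5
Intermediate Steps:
W = 363457
(374139/789761)/(1/W) = (374139/789761)/(1/363457) = (374139*(1/789761))/(1/363457) = (374139/789761)*363457 = 135983438523/789761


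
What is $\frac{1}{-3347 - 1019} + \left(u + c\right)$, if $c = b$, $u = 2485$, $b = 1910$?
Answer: $\frac{19188569}{4366} \approx 4395.0$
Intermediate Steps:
$c = 1910$
$\frac{1}{-3347 - 1019} + \left(u + c\right) = \frac{1}{-3347 - 1019} + \left(2485 + 1910\right) = \frac{1}{-4366} + 4395 = - \frac{1}{4366} + 4395 = \frac{19188569}{4366}$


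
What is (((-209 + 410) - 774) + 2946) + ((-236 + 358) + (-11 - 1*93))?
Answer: 2391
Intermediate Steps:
(((-209 + 410) - 774) + 2946) + ((-236 + 358) + (-11 - 1*93)) = ((201 - 774) + 2946) + (122 + (-11 - 93)) = (-573 + 2946) + (122 - 104) = 2373 + 18 = 2391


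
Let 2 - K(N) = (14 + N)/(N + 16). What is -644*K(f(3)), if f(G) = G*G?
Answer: -17388/25 ≈ -695.52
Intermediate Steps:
f(G) = G²
K(N) = 2 - (14 + N)/(16 + N) (K(N) = 2 - (14 + N)/(N + 16) = 2 - (14 + N)/(16 + N))
-644*K(f(3)) = -644*(18 + 3²)/(16 + 3²) = -644*(18 + 9)/(16 + 9) = -644*27/25 = -17388/25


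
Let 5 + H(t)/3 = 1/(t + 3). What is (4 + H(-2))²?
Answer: 64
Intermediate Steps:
H(t) = -15 + 3/(3 + t) (H(t) = -15 + 3/(t + 3) = -15 + 3/(3 + t))
(4 + H(-2))² = (4 + 3*(-14 - 5*(-2))/(3 - 2))² = (4 + 3*(-14 + 10)/1)² = (4 + 3*1*(-4))² = (4 - 12)² = (-8)² = 64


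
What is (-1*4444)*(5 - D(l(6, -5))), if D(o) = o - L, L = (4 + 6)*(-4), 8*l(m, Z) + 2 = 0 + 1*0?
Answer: 154429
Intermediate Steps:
l(m, Z) = -¼ (l(m, Z) = -¼ + (0 + 1*0)/8 = -¼ + (0 + 0)/8 = -¼ + (⅛)*0 = -¼ + 0 = -¼)
L = -40 (L = 10*(-4) = -40)
D(o) = 40 + o (D(o) = o - 1*(-40) = o + 40 = 40 + o)
(-1*4444)*(5 - D(l(6, -5))) = (-1*4444)*(5 - (40 - ¼)) = -4444*(5 - 1*159/4) = -4444*(5 - 159/4) = -4444*(-139/4) = 154429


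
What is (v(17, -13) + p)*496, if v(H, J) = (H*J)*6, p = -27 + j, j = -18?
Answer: -680016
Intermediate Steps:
p = -45 (p = -27 - 18 = -45)
v(H, J) = 6*H*J
(v(17, -13) + p)*496 = (6*17*(-13) - 45)*496 = (-1326 - 45)*496 = -1371*496 = -680016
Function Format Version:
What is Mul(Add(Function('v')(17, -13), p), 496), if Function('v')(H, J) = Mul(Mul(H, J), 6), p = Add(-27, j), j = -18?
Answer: -680016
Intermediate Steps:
p = -45 (p = Add(-27, -18) = -45)
Function('v')(H, J) = Mul(6, H, J)
Mul(Add(Function('v')(17, -13), p), 496) = Mul(Add(Mul(6, 17, -13), -45), 496) = Mul(Add(-1326, -45), 496) = Mul(-1371, 496) = -680016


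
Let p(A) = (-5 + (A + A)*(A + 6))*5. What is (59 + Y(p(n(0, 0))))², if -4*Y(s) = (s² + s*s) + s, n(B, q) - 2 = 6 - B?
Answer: 5754764390281/16 ≈ 3.5967e+11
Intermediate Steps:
n(B, q) = 8 - B (n(B, q) = 2 + (6 - B) = 8 - B)
p(A) = -25 + 10*A*(6 + A) (p(A) = (-5 + (2*A)*(6 + A))*5 = (-5 + 2*A*(6 + A))*5 = -25 + 10*A*(6 + A))
Y(s) = -s²/2 - s/4 (Y(s) = -((s² + s*s) + s)/4 = -((s² + s²) + s)/4 = -(2*s² + s)/4 = -(s + 2*s²)/4 = -s²/2 - s/4)
(59 + Y(p(n(0, 0))))² = (59 - (-25 + 10*(8 - 1*0)² + 60*(8 - 1*0))*(1 + 2*(-25 + 10*(8 - 1*0)² + 60*(8 - 1*0)))/4)² = (59 - (-25 + 10*(8 + 0)² + 60*(8 + 0))*(1 + 2*(-25 + 10*(8 + 0)² + 60*(8 + 0)))/4)² = (59 - (-25 + 10*8² + 60*8)*(1 + 2*(-25 + 10*8² + 60*8))/4)² = (59 - (-25 + 10*64 + 480)*(1 + 2*(-25 + 10*64 + 480))/4)² = (59 - (-25 + 640 + 480)*(1 + 2*(-25 + 640 + 480))/4)² = (59 - ¼*1095*(1 + 2*1095))² = (59 - ¼*1095*(1 + 2190))² = (59 - ¼*1095*2191)² = (59 - 2399145/4)² = (-2398909/4)² = 5754764390281/16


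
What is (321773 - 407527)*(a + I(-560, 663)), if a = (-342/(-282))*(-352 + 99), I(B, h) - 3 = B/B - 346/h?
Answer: 810610351714/31161 ≈ 2.6014e+7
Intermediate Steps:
I(B, h) = 4 - 346/h (I(B, h) = 3 + (B/B - 346/h) = 3 + (1 - 346/h) = 4 - 346/h)
a = -14421/47 (a = -342*(-1/282)*(-253) = (57/47)*(-253) = -14421/47 ≈ -306.83)
(321773 - 407527)*(a + I(-560, 663)) = (321773 - 407527)*(-14421/47 + (4 - 346/663)) = -85754*(-14421/47 + (4 - 346*1/663)) = -85754*(-14421/47 + (4 - 346/663)) = -85754*(-14421/47 + 2306/663) = -85754*(-9452741/31161) = 810610351714/31161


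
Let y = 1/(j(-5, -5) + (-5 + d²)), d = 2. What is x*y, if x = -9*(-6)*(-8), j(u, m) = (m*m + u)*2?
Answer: -144/13 ≈ -11.077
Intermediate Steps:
j(u, m) = 2*u + 2*m² (j(u, m) = (m² + u)*2 = (u + m²)*2 = 2*u + 2*m²)
y = 1/39 (y = 1/((2*(-5) + 2*(-5)²) + (-5 + 2²)) = 1/((-10 + 2*25) + (-5 + 4)) = 1/((-10 + 50) - 1) = 1/(40 - 1) = 1/39 ≈ 0.025641)
x = -432 (x = 54*(-8) = -432)
x*y = -432*1/39 = -144/13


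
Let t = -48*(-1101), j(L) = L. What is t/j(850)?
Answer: 26424/425 ≈ 62.174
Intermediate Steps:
t = 52848
t/j(850) = 52848/850 = 52848*(1/850) = 26424/425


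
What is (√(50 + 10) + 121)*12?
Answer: 1452 + 24*√15 ≈ 1545.0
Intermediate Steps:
(√(50 + 10) + 121)*12 = (√60 + 121)*12 = (2*√15 + 121)*12 = (121 + 2*√15)*12 = 1452 + 24*√15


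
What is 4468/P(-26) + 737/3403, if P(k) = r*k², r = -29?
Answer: -189114/16678103 ≈ -0.011339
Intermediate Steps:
P(k) = -29*k²
4468/P(-26) + 737/3403 = 4468/((-29*(-26)²)) + 737/3403 = 4468/((-29*676)) + 737*(1/3403) = 4468/(-19604) + 737/3403 = 4468*(-1/19604) + 737/3403 = -1117/4901 + 737/3403 = -189114/16678103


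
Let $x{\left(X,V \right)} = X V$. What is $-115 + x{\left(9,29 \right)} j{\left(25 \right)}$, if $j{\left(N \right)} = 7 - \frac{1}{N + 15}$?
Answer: $\frac{68219}{40} \approx 1705.5$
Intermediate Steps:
$j{\left(N \right)} = 7 - \frac{1}{15 + N}$
$x{\left(X,V \right)} = V X$
$-115 + x{\left(9,29 \right)} j{\left(25 \right)} = -115 + 29 \cdot 9 \frac{104 + 7 \cdot 25}{15 + 25} = -115 + 261 \frac{104 + 175}{40} = -115 + 261 \cdot \frac{1}{40} \cdot 279 = -115 + 261 \cdot \frac{279}{40} = -115 + \frac{72819}{40} = \frac{68219}{40}$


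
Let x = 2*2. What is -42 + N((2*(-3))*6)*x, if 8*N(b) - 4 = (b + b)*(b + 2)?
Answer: 1184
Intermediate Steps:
x = 4
N(b) = ½ + b*(2 + b)/4 (N(b) = ½ + ((b + b)*(b + 2))/8 = ½ + ((2*b)*(2 + b))/8 = ½ + (2*b*(2 + b))/8 = ½ + b*(2 + b)/4)
-42 + N((2*(-3))*6)*x = -42 + (½ + ((2*(-3))*6)/2 + ((2*(-3))*6)²/4)*4 = -42 + (½ + (-6*6)/2 + (-6*6)²/4)*4 = -42 + (½ + (½)*(-36) + (¼)*(-36)²)*4 = -42 + (½ - 18 + (¼)*1296)*4 = -42 + (½ - 18 + 324)*4 = -42 + (613/2)*4 = -42 + 1226 = 1184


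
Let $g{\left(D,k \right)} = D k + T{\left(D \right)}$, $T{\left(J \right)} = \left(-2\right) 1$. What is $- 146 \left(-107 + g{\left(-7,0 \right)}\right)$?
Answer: $15914$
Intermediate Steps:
$T{\left(J \right)} = -2$
$g{\left(D,k \right)} = -2 + D k$ ($g{\left(D,k \right)} = D k - 2 = -2 + D k$)
$- 146 \left(-107 + g{\left(-7,0 \right)}\right) = - 146 \left(-107 - 2\right) = \left(-146\right) \left(-109\right) = 15914$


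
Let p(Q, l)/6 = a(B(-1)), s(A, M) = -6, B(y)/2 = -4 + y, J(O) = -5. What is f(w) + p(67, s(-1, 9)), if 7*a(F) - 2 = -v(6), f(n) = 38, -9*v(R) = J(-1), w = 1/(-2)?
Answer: 824/21 ≈ 39.238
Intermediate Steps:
w = -½ ≈ -0.50000
v(R) = 5/9 (v(R) = -⅑*(-5) = 5/9)
B(y) = -8 + 2*y (B(y) = 2*(-4 + y) = -8 + 2*y)
a(F) = 13/63 (a(F) = 2/7 + (-1*5/9)/7 = 2/7 + (⅐)*(-5/9) = 2/7 - 5/63 = 13/63)
p(Q, l) = 26/21 (p(Q, l) = 6*(13/63) = 26/21)
f(w) + p(67, s(-1, 9)) = 38 + 26/21 = 824/21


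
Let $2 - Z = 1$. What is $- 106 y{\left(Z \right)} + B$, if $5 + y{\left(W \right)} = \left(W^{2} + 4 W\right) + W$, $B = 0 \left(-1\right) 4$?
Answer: $-106$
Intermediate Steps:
$Z = 1$ ($Z = 2 - 1 = 1$)
$B = 0$ ($B = 0 \cdot 4 = 0$)
$y{\left(W \right)} = -5 + W^{2} + 5 W$ ($y{\left(W \right)} = -5 + \left(\left(W^{2} + 4 W\right) + W\right) = -5 + \left(W^{2} + 5 W\right) = -5 + W^{2} + 5 W$)
$- 106 y{\left(Z \right)} + B = - 106 \left(-5 + 1^{2} + 5 \cdot 1\right) + 0 = - 106 \left(-5 + 1 + 5\right) + 0 = \left(-106\right) 1 + 0 = -106 + 0 = -106$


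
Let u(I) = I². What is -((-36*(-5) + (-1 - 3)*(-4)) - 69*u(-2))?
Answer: 80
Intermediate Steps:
-((-36*(-5) + (-1 - 3)*(-4)) - 69*u(-2)) = -((-36*(-5) + (-1 - 3)*(-4)) - 69*(-2)²) = -((-6*(-30) - 4*(-4)) - 69*4) = -((180 + 16) - 276) = -(196 - 276) = -1*(-80) = 80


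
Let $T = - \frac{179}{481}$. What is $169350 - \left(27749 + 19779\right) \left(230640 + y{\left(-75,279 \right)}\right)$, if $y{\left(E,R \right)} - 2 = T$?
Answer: $- \frac{405585339738}{37} \approx -1.0962 \cdot 10^{10}$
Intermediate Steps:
$T = - \frac{179}{481}$ ($T = \left(-179\right) \frac{1}{481} = - \frac{179}{481} \approx -0.37214$)
$y{\left(E,R \right)} = \frac{783}{481}$ ($y{\left(E,R \right)} = 2 - \frac{179}{481} = \frac{783}{481}$)
$169350 - \left(27749 + 19779\right) \left(230640 + y{\left(-75,279 \right)}\right) = 169350 - \left(27749 + 19779\right) \left(230640 + \frac{783}{481}\right) = 169350 - 47528 \cdot \frac{110938623}{481} = 169350 - \frac{405591605688}{37} = - \frac{405585339738}{37}$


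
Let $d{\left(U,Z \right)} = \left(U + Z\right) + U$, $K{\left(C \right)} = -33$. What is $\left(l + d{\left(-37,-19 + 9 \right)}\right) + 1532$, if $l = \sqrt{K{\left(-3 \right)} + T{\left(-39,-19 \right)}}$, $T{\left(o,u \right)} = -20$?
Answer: $1448 + i \sqrt{53} \approx 1448.0 + 7.2801 i$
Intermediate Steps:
$l = i \sqrt{53}$ ($l = \sqrt{-33 - 20} = \sqrt{-53} = i \sqrt{53} \approx 7.2801 i$)
$d{\left(U,Z \right)} = Z + 2 U$
$\left(l + d{\left(-37,-19 + 9 \right)}\right) + 1532 = \left(i \sqrt{53} + \left(\left(-19 + 9\right) + 2 \left(-37\right)\right)\right) + 1532 = \left(i \sqrt{53} - 84\right) + 1532 = \left(-84 + i \sqrt{53}\right) + 1532 = 1448 + i \sqrt{53}$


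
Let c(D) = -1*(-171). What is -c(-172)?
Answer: -171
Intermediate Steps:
c(D) = 171
-c(-172) = -1*171 = -171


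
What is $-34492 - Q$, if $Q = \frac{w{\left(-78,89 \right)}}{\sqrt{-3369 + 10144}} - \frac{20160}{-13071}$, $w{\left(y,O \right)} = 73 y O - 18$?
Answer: $- \frac{150288364}{4357} + \frac{506784 \sqrt{271}}{1355} \approx -28337.0$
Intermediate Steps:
$w{\left(y,O \right)} = -18 + 73 O y$ ($w{\left(y,O \right)} = 73 O y - 18 = -18 + 73 O y$)
$Q = \frac{6720}{4357} - \frac{506784 \sqrt{271}}{1355}$ ($Q = \frac{-18 + 73 \cdot 89 \left(-78\right)}{\sqrt{-3369 + 10144}} - \frac{20160}{-13071} = \frac{-18 - 506766}{\sqrt{6775}} - - \frac{6720}{4357} = - \frac{506784}{5 \sqrt{271}} + \frac{6720}{4357} = - 506784 \frac{\sqrt{271}}{1355} + \frac{6720}{4357} = - \frac{506784 \sqrt{271}}{1355} + \frac{6720}{4357} = \frac{6720}{4357} - \frac{506784 \sqrt{271}}{1355} \approx -6155.4$)
$-34492 - Q = -34492 - \left(\frac{6720}{4357} - \frac{506784 \sqrt{271}}{1355}\right) = - \frac{150288364}{4357} + \frac{506784 \sqrt{271}}{1355}$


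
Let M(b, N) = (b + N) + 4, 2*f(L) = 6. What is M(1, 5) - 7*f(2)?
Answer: -11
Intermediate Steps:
f(L) = 3 (f(L) = (½)*6 = 3)
M(b, N) = 4 + N + b (M(b, N) = (N + b) + 4 = 4 + N + b)
M(1, 5) - 7*f(2) = (4 + 5 + 1) - 7*3 = 10 - 21 = -11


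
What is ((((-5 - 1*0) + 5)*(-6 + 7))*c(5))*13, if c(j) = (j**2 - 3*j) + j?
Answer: 0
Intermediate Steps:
c(j) = j**2 - 2*j
((((-5 - 1*0) + 5)*(-6 + 7))*c(5))*13 = ((((-5 - 1*0) + 5)*(-6 + 7))*(5*(-2 + 5)))*13 = ((((-5 + 0) + 5)*1)*(5*3))*13 = (((-5 + 5)*1)*15)*13 = ((0*1)*15)*13 = (0*15)*13 = 0*13 = 0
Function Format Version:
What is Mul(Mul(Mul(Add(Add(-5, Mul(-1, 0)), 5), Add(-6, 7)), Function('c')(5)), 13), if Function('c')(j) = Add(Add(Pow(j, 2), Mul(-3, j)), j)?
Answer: 0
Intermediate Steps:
Function('c')(j) = Add(Pow(j, 2), Mul(-2, j))
Mul(Mul(Mul(Add(Add(-5, Mul(-1, 0)), 5), Add(-6, 7)), Function('c')(5)), 13) = Mul(Mul(Mul(Add(Add(-5, Mul(-1, 0)), 5), Add(-6, 7)), Mul(5, Add(-2, 5))), 13) = Mul(Mul(Mul(Add(Add(-5, 0), 5), 1), Mul(5, 3)), 13) = Mul(Mul(Mul(Add(-5, 5), 1), 15), 13) = Mul(Mul(Mul(0, 1), 15), 13) = Mul(Mul(0, 15), 13) = Mul(0, 13) = 0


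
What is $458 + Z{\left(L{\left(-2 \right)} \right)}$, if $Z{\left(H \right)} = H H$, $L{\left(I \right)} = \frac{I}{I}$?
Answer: $459$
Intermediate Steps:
$L{\left(I \right)} = 1$
$Z{\left(H \right)} = H^{2}$
$458 + Z{\left(L{\left(-2 \right)} \right)} = 458 + 1^{2} = 458 + 1 = 459$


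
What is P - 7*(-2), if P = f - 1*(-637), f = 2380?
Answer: 3031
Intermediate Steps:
P = 3017 (P = 2380 - 1*(-637) = 2380 + 637 = 3017)
P - 7*(-2) = 3017 - 7*(-2) = 3017 + 14 = 3031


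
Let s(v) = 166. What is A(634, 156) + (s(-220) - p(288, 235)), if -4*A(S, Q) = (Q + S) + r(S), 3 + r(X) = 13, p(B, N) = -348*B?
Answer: 100190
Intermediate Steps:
r(X) = 10 (r(X) = -3 + 13 = 10)
A(S, Q) = -5/2 - Q/4 - S/4 (A(S, Q) = -((Q + S) + 10)/4 = -(10 + Q + S)/4 = -5/2 - Q/4 - S/4)
A(634, 156) + (s(-220) - p(288, 235)) = (-5/2 - ¼*156 - ¼*634) + (166 - (-348)*288) = (-5/2 - 39 - 317/2) + (166 - 1*(-100224)) = -200 + (166 + 100224) = -200 + 100390 = 100190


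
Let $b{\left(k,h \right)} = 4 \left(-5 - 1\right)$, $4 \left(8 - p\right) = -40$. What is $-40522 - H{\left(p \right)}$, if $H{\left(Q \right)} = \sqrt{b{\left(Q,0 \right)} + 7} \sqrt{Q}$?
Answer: $-40522 - 3 i \sqrt{34} \approx -40522.0 - 17.493 i$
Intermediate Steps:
$p = 18$ ($p = 8 - -10 = 8 + 10 = 18$)
$b{\left(k,h \right)} = -24$ ($b{\left(k,h \right)} = 4 \left(-6\right) = -24$)
$H{\left(Q \right)} = i \sqrt{17} \sqrt{Q}$ ($H{\left(Q \right)} = \sqrt{-24 + 7} \sqrt{Q} = \sqrt{-17} \sqrt{Q} = i \sqrt{17} \sqrt{Q}$)
$-40522 - H{\left(p \right)} = -40522 - i \sqrt{17} \sqrt{18} = -40522 - i \sqrt{17} \cdot 3 \sqrt{2} = -40522 - 3 i \sqrt{34}$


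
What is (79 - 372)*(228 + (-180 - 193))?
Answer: 42485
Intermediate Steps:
(79 - 372)*(228 + (-180 - 193)) = -293*(228 - 373) = -293*(-145) = 42485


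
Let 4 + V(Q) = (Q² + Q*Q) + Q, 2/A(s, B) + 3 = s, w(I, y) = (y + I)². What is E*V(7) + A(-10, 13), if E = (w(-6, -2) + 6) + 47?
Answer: 153619/13 ≈ 11817.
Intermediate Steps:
w(I, y) = (I + y)²
A(s, B) = 2/(-3 + s)
E = 117 (E = ((-6 - 2)² + 6) + 47 = ((-8)² + 6) + 47 = (64 + 6) + 47 = 70 + 47 = 117)
V(Q) = -4 + Q + 2*Q² (V(Q) = -4 + ((Q² + Q*Q) + Q) = -4 + ((Q² + Q²) + Q) = -4 + (2*Q² + Q) = -4 + (Q + 2*Q²) = -4 + Q + 2*Q²)
E*V(7) + A(-10, 13) = 117*(-4 + 7 + 2*7²) + 2/(-3 - 10) = 117*(-4 + 7 + 2*49) + 2/(-13) = 117*(-4 + 7 + 98) + 2*(-1/13) = 117*101 - 2/13 = 11817 - 2/13 = 153619/13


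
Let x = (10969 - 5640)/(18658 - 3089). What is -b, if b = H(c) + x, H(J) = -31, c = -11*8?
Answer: 477310/15569 ≈ 30.658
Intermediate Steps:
c = -88
x = 5329/15569 ≈ 0.34228
b = -477310/15569 (b = -31 + 5329/15569 = -477310/15569 ≈ -30.658)
-b = -1*(-477310/15569) = 477310/15569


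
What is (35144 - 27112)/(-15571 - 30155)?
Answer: -4016/22863 ≈ -0.17565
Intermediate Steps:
(35144 - 27112)/(-15571 - 30155) = 8032/(-45726) = 8032*(-1/45726) = -4016/22863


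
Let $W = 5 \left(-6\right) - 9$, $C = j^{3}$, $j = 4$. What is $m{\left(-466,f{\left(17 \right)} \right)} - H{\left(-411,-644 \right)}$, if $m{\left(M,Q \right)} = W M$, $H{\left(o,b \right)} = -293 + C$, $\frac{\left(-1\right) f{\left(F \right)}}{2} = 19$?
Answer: $18403$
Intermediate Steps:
$f{\left(F \right)} = -38$ ($f{\left(F \right)} = \left(-2\right) 19 = -38$)
$C = 64$ ($C = 4^{3} = 64$)
$H{\left(o,b \right)} = -229$ ($H{\left(o,b \right)} = -293 + 64 = -229$)
$W = -39$ ($W = -30 - 9 = -39$)
$m{\left(M,Q \right)} = - 39 M$
$m{\left(-466,f{\left(17 \right)} \right)} - H{\left(-411,-644 \right)} = \left(-39\right) \left(-466\right) - -229 = 18174 + 229 = 18403$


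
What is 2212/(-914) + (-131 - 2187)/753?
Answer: -1892144/344121 ≈ -5.4985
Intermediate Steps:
2212/(-914) + (-131 - 2187)/753 = 2212*(-1/914) - 2318*1/753 = -1106/457 - 2318/753 = -1892144/344121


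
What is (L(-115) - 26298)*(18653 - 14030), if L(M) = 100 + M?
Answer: -121644999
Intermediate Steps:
(L(-115) - 26298)*(18653 - 14030) = ((100 - 115) - 26298)*(18653 - 14030) = (-15 - 26298)*4623 = -26313*4623 = -121644999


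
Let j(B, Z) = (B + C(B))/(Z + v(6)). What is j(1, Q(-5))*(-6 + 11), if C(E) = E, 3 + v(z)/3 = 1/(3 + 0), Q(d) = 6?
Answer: -5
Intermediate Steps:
v(z) = -8 (v(z) = -9 + 3/(3 + 0) = -9 + 3/3 = -9 + 3*(⅓) = -9 + 1 = -8)
j(B, Z) = 2*B/(-8 + Z) (j(B, Z) = (B + B)/(Z - 8) = (2*B)/(-8 + Z) = 2*B/(-8 + Z))
j(1, Q(-5))*(-6 + 11) = (2*1/(-8 + 6))*(-6 + 11) = (2*1/(-2))*5 = (2*1*(-½))*5 = -1*5 = -5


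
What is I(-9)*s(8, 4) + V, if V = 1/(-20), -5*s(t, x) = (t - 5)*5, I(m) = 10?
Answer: -601/20 ≈ -30.050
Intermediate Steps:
s(t, x) = 5 - t (s(t, x) = -(t - 5)*5/5 = -(-5 + t)*5/5 = -(-25 + 5*t)/5 = 5 - t)
V = -1/20 ≈ -0.050000
I(-9)*s(8, 4) + V = 10*(5 - 1*8) - 1/20 = 10*(5 - 8) - 1/20 = 10*(-3) - 1/20 = -30 - 1/20 = -601/20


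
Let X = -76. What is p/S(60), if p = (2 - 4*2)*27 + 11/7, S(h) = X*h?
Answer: 1123/31920 ≈ 0.035182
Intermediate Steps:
S(h) = -76*h
p = -1123/7 (p = (2 - 8)*27 + 11*(⅐) = -6*27 + 11/7 = -162 + 11/7 = -1123/7 ≈ -160.43)
p/S(60) = -1123/(7*((-76*60))) = -1123/7/(-4560) = -1123/7*(-1/4560) = 1123/31920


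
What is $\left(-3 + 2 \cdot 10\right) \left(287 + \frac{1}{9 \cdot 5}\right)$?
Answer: $\frac{219572}{45} \approx 4879.4$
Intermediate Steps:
$\left(-3 + 2 \cdot 10\right) \left(287 + \frac{1}{9 \cdot 5}\right) = \left(-3 + 20\right) \left(287 + \frac{1}{45}\right) = 17 \left(287 + \frac{1}{45}\right) = 17 \cdot \frac{12916}{45} = \frac{219572}{45}$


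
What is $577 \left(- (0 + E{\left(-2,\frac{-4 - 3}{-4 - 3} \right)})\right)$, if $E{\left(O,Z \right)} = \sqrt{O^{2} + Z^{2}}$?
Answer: $- 577 \sqrt{5} \approx -1290.2$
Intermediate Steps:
$577 \left(- (0 + E{\left(-2,\frac{-4 - 3}{-4 - 3} \right)})\right) = 577 \left(- (0 + \sqrt{\left(-2\right)^{2} + \left(\frac{-4 - 3}{-4 - 3}\right)^{2}})\right) = 577 \left(- (0 + \sqrt{4 + \left(- \frac{7}{-7}\right)^{2}})\right) = 577 \left(- (0 + \sqrt{4 + \left(\left(-7\right) \left(- \frac{1}{7}\right)\right)^{2}})\right) = 577 \left(- (0 + \sqrt{4 + 1^{2}})\right) = 577 \left(- (0 + \sqrt{4 + 1})\right) = 577 \left(- (0 + \sqrt{5})\right) = 577 \left(- \sqrt{5}\right) = - 577 \sqrt{5}$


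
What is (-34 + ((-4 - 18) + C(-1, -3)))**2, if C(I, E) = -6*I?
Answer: 2500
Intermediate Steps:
(-34 + ((-4 - 18) + C(-1, -3)))**2 = (-34 + ((-4 - 18) - 6*(-1)))**2 = (-34 + (-22 + 6))**2 = (-34 - 16)**2 = (-50)**2 = 2500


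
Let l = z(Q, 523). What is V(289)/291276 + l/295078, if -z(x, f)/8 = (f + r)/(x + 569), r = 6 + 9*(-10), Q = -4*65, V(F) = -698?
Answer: -5388831209/2213190342846 ≈ -0.0024349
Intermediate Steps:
Q = -260
r = -84 (r = 6 - 90 = -84)
z(x, f) = -8*(-84 + f)/(569 + x) (z(x, f) = -8*(f - 84)/(x + 569) = -8*(-84 + f)/(569 + x))
l = -3512/309 (l = 8*(84 - 1*523)/(569 - 260) = 8*(84 - 523)/309 = 8*(1/309)*(-439) = -3512/309 ≈ -11.366)
V(289)/291276 + l/295078 = -698/291276 - 3512/309/295078 = -698*1/291276 - 3512/309*1/295078 = -349/145638 - 1756/45589551 = -5388831209/2213190342846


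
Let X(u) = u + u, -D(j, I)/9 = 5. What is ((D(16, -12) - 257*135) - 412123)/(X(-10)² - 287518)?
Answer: 446863/287118 ≈ 1.5564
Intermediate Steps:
D(j, I) = -45 (D(j, I) = -9*5 = -45)
X(u) = 2*u
((D(16, -12) - 257*135) - 412123)/(X(-10)² - 287518) = ((-45 - 257*135) - 412123)/((2*(-10))² - 287518) = ((-45 - 34695) - 412123)/((-20)² - 287518) = (-34740 - 412123)/(400 - 287518) = -446863/(-287118) = -446863*(-1/287118) = 446863/287118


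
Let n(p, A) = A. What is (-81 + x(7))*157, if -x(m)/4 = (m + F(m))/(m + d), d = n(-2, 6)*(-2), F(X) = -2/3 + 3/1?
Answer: -173171/15 ≈ -11545.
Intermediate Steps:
F(X) = 7/3 (F(X) = -2*1/3 + 3*1 = -2/3 + 3 = 7/3)
d = -12 (d = 6*(-2) = -12)
x(m) = -4*(7/3 + m)/(-12 + m) (x(m) = -4*(m + 7/3)/(m - 12) = -4*(7/3 + m)/(-12 + m))
(-81 + x(7))*157 = (-81 + 4*(-7 - 3*7)/(3*(-12 + 7)))*157 = (-81 + (4/3)*(-7 - 21)/(-5))*157 = (-81 + (4/3)*(-1/5)*(-28))*157 = (-81 + 112/15)*157 = -1103/15*157 = -173171/15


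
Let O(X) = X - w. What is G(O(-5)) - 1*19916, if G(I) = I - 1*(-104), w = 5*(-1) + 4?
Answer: -19816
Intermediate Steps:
w = -1 (w = -5 + 4 = -1)
O(X) = 1 + X (O(X) = X - 1*(-1) = X + 1 = 1 + X)
G(I) = 104 + I (G(I) = I + 104 = 104 + I)
G(O(-5)) - 1*19916 = (104 + (1 - 5)) - 1*19916 = (104 - 4) - 19916 = 100 - 19916 = -19816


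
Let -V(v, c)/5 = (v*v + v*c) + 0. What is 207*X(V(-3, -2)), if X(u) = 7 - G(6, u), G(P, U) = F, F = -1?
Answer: 1656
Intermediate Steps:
V(v, c) = -5*v² - 5*c*v (V(v, c) = -5*((v*v + v*c) + 0) = -5*((v² + c*v) + 0) = -5*(v² + c*v) = -5*v² - 5*c*v)
G(P, U) = -1
X(u) = 8 (X(u) = 7 - 1*(-1) = 7 + 1 = 8)
207*X(V(-3, -2)) = 207*8 = 1656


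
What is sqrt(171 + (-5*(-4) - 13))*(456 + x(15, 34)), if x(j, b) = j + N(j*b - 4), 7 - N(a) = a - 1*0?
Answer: -28*sqrt(178) ≈ -373.57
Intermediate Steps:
N(a) = 7 - a (N(a) = 7 - (a - 1*0) = 7 - (a + 0) = 7 - a)
x(j, b) = 11 + j - b*j (x(j, b) = j + (7 - (j*b - 4)) = j + (7 - (b*j - 4)) = j + (7 - (-4 + b*j)) = j + (7 + (4 - b*j)) = j + (11 - b*j) = 11 + j - b*j)
sqrt(171 + (-5*(-4) - 13))*(456 + x(15, 34)) = sqrt(171 + (-5*(-4) - 13))*(456 + (11 + 15 - 1*34*15)) = sqrt(171 + (20 - 13))*(456 + (11 + 15 - 510)) = sqrt(171 + 7)*(456 - 484) = sqrt(178)*(-28) = -28*sqrt(178)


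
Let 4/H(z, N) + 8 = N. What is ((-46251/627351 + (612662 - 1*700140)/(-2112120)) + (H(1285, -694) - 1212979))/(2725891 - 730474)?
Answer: -10447102023627253903/17186055426781462260 ≈ -0.60788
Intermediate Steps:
H(z, N) = 4/(-8 + N)
((-46251/627351 + (612662 - 1*700140)/(-2112120)) + (H(1285, -694) - 1212979))/(2725891 - 730474) = ((-46251/627351 + (612662 - 1*700140)/(-2112120)) + (4/(-8 - 694) - 1212979))/(2725891 - 730474) = ((-46251*1/627351 + (612662 - 700140)*(-1/2112120)) + (4/(-702) - 1212979))/1995417 = ((-15417/209117 - 87478*(-1/2112120)) + (4*(-1/702) - 1212979))*(1/1995417) = ((-15417/209117 + 43739/1056060) + (-2/351 - 1212979))*(1/1995417) = (-7134708557/220840099020 - 425755631/351)*(1/1995417) = -10447102023627253903/8612763861780*1/1995417 = -10447102023627253903/17186055426781462260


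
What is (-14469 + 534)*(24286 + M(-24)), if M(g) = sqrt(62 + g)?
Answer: -338425410 - 13935*sqrt(38) ≈ -3.3851e+8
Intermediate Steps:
(-14469 + 534)*(24286 + M(-24)) = (-14469 + 534)*(24286 + sqrt(62 - 24)) = -13935*(24286 + sqrt(38)) = -338425410 - 13935*sqrt(38)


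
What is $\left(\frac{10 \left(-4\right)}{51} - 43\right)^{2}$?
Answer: $\frac{4986289}{2601} \approx 1917.1$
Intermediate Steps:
$\left(\frac{10 \left(-4\right)}{51} - 43\right)^{2} = \left(\left(-40\right) \frac{1}{51} - 43\right)^{2} = \left(- \frac{40}{51} - 43\right)^{2} = \left(- \frac{2233}{51}\right)^{2} = \frac{4986289}{2601}$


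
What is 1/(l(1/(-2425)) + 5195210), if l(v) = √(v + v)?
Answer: 6299192125/32725625919721251 - 5*I*√194/65451251839442502 ≈ 1.9249e-7 - 1.064e-15*I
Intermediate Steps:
l(v) = √2*√v (l(v) = √(2*v) = √2*√v)
1/(l(1/(-2425)) + 5195210) = 1/(√2*√(1/(-2425)) + 5195210) = 1/(√2*√(-1/2425) + 5195210) = 1/(√2*(I*√97/485) + 5195210) = 1/(I*√194/485 + 5195210) = 1/(5195210 + I*√194/485)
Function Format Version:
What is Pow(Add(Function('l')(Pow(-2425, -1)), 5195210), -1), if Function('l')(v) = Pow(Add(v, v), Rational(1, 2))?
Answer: Add(Rational(6299192125, 32725625919721251), Mul(Rational(-5, 65451251839442502), I, Pow(194, Rational(1, 2)))) ≈ Add(1.9249e-7, Mul(-1.0640e-15, I))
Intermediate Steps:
Function('l')(v) = Mul(Pow(2, Rational(1, 2)), Pow(v, Rational(1, 2))) (Function('l')(v) = Pow(Mul(2, v), Rational(1, 2)) = Mul(Pow(2, Rational(1, 2)), Pow(v, Rational(1, 2))))
Pow(Add(Function('l')(Pow(-2425, -1)), 5195210), -1) = Pow(Add(Mul(Pow(2, Rational(1, 2)), Pow(Pow(-2425, -1), Rational(1, 2))), 5195210), -1) = Pow(Add(Mul(Pow(2, Rational(1, 2)), Pow(Rational(-1, 2425), Rational(1, 2))), 5195210), -1) = Pow(Add(Mul(Pow(2, Rational(1, 2)), Mul(Rational(1, 485), I, Pow(97, Rational(1, 2)))), 5195210), -1) = Pow(Add(Mul(Rational(1, 485), I, Pow(194, Rational(1, 2))), 5195210), -1) = Pow(Add(5195210, Mul(Rational(1, 485), I, Pow(194, Rational(1, 2)))), -1)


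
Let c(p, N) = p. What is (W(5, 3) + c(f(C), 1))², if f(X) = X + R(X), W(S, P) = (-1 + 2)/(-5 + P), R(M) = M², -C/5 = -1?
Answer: 3481/4 ≈ 870.25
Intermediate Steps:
C = 5 (C = -5*(-1) = 5)
W(S, P) = 1/(-5 + P)
f(X) = X + X²
(W(5, 3) + c(f(C), 1))² = (1/(-5 + 3) + 5*(1 + 5))² = (1/(-2) + 5*6)² = (-½ + 30)² = (59/2)² = 3481/4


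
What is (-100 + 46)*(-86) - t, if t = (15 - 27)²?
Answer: 4500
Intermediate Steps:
t = 144 (t = (-12)² = 144)
(-100 + 46)*(-86) - t = (-100 + 46)*(-86) - 1*144 = -54*(-86) - 144 = 4644 - 144 = 4500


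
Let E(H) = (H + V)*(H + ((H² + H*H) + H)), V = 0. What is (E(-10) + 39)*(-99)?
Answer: 174339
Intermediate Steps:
E(H) = H*(2*H + 2*H²) (E(H) = (H + 0)*(H + ((H² + H*H) + H)) = H*(H + ((H² + H²) + H)) = H*(H + (2*H² + H)) = H*(H + (H + 2*H²)) = H*(2*H + 2*H²))
(E(-10) + 39)*(-99) = (2*(-10)²*(1 - 10) + 39)*(-99) = (2*100*(-9) + 39)*(-99) = (-1800 + 39)*(-99) = -1761*(-99) = 174339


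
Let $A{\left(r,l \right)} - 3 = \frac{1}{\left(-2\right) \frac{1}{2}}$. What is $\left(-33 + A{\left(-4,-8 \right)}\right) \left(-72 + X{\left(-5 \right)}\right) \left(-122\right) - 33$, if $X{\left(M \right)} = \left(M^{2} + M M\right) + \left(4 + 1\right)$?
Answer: $-64327$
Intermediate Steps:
$A{\left(r,l \right)} = 2$ ($A{\left(r,l \right)} = 3 + \frac{1}{\left(-2\right) \frac{1}{2}} = 3 + \frac{1}{-1} = 3 - 1 = 2$)
$X{\left(M \right)} = 5 + 2 M^{2}$ ($X{\left(M \right)} = \left(M^{2} + M^{2}\right) + 5 = 2 M^{2} + 5 = 5 + 2 M^{2}$)
$\left(-33 + A{\left(-4,-8 \right)}\right) \left(-72 + X{\left(-5 \right)}\right) \left(-122\right) - 33 = \left(-33 + 2\right) \left(-72 + \left(5 + 2 \left(-5\right)^{2}\right)\right) \left(-122\right) - 33 = - 31 \left(-72 + \left(5 + 2 \cdot 25\right)\right) \left(-122\right) - 33 = - 31 \left(-72 + \left(5 + 50\right)\right) \left(-122\right) - 33 = - 31 \left(-72 + 55\right) \left(-122\right) - 33 = \left(-31\right) \left(-17\right) \left(-122\right) - 33 = 527 \left(-122\right) - 33 = -64294 - 33 = -64327$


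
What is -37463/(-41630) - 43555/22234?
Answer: -245060577/231400355 ≈ -1.0590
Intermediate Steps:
-37463/(-41630) - 43555/22234 = -37463*(-1/41630) - 43555*1/22234 = 37463/41630 - 43555/22234 = -245060577/231400355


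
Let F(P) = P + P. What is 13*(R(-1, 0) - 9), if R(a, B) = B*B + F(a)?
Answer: -143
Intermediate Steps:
F(P) = 2*P
R(a, B) = B² + 2*a (R(a, B) = B*B + 2*a = B² + 2*a)
13*(R(-1, 0) - 9) = 13*((0² + 2*(-1)) - 9) = 13*((0 - 2) - 9) = 13*(-2 - 9) = 13*(-11) = -143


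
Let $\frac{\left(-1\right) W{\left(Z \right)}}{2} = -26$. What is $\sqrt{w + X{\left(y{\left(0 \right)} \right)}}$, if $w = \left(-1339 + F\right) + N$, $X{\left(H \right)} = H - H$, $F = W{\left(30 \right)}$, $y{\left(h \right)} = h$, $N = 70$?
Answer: $i \sqrt{1217} \approx 34.885 i$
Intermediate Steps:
$W{\left(Z \right)} = 52$ ($W{\left(Z \right)} = \left(-2\right) \left(-26\right) = 52$)
$F = 52$
$X{\left(H \right)} = 0$
$w = -1217$ ($w = \left(-1339 + 52\right) + 70 = -1287 + 70 = -1217$)
$\sqrt{w + X{\left(y{\left(0 \right)} \right)}} = \sqrt{-1217 + 0} = \sqrt{-1217} = i \sqrt{1217}$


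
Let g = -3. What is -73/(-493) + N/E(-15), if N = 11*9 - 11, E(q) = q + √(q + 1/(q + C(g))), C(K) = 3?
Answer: (-253734*I + 73*√543)/(493*(√543 + 90*I)) ≈ -5.35 - 1.4235*I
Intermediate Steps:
E(q) = q + √(q + 1/(3 + q)) (E(q) = q + √(q + 1/(q + 3)) = q + √(q + 1/(3 + q)))
N = 88 (N = 99 - 11 = 88)
-73/(-493) + N/E(-15) = -73/(-493) + 88/(-15 + √((1 - 15*(3 - 15))/(3 - 15))) = -73*(-1/493) + 88/(-15 + √((1 - 15*(-12))/(-12))) = 73/493 + 88/(-15 + √(-(1 + 180)/12)) = 73/493 + 88/(-15 + √(-1/12*181)) = 73/493 + 88/(-15 + √(-181/12)) = 73/493 + 88/(-15 + I*√543/6)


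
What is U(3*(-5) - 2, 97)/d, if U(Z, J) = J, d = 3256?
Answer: 97/3256 ≈ 0.029791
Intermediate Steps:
U(3*(-5) - 2, 97)/d = 97/3256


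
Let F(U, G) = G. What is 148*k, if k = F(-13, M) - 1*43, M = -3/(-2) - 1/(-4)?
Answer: -6105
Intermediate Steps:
M = 7/4 (M = -3*(-1/2) - 1*(-1/4) = 3/2 + 1/4 = 7/4 ≈ 1.7500)
k = -165/4 (k = 7/4 - 1*43 = 7/4 - 43 = -165/4 ≈ -41.250)
148*k = 148*(-165/4) = -6105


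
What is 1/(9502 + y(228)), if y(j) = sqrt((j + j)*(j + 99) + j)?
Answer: 4751/45069332 - sqrt(37335)/45069332 ≈ 0.00010113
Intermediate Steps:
y(j) = sqrt(j + 2*j*(99 + j)) (y(j) = sqrt((2*j)*(99 + j) + j) = sqrt(2*j*(99 + j) + j) = sqrt(j + 2*j*(99 + j)))
1/(9502 + y(228)) = 1/(9502 + sqrt(228*(199 + 2*228))) = 1/(9502 + sqrt(228*(199 + 456))) = 1/(9502 + sqrt(228*655)) = 1/(9502 + sqrt(149340)) = 1/(9502 + 2*sqrt(37335))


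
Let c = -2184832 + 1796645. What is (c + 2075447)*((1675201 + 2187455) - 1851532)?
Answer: 3393289080240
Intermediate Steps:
c = -388187
(c + 2075447)*((1675201 + 2187455) - 1851532) = (-388187 + 2075447)*((1675201 + 2187455) - 1851532) = 1687260*(3862656 - 1851532) = 1687260*2011124 = 3393289080240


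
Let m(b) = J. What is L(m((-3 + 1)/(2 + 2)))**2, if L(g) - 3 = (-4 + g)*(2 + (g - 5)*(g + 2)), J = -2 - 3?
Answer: 81225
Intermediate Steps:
J = -5
m(b) = -5
L(g) = 3 + (-4 + g)*(2 + (-5 + g)*(2 + g)) (L(g) = 3 + (-4 + g)*(2 + (g - 5)*(g + 2)) = 3 + (-4 + g)*(2 + (-5 + g)*(2 + g)))
L(m((-3 + 1)/(2 + 2)))**2 = (35 + (-5)**3 - 7*(-5)**2 + 4*(-5))**2 = (35 - 125 - 7*25 - 20)**2 = (35 - 125 - 175 - 20)**2 = (-285)**2 = 81225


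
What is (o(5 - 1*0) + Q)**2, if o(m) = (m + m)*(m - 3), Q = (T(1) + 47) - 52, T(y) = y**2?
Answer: 256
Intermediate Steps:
Q = -4 (Q = (1**2 + 47) - 52 = (1 + 47) - 52 = 48 - 52 = -4)
o(m) = 2*m*(-3 + m) (o(m) = (2*m)*(-3 + m) = 2*m*(-3 + m))
(o(5 - 1*0) + Q)**2 = (2*(5 - 1*0)*(-3 + (5 - 1*0)) - 4)**2 = (2*(5 + 0)*(-3 + (5 + 0)) - 4)**2 = (2*5*(-3 + 5) - 4)**2 = (2*5*2 - 4)**2 = (20 - 4)**2 = 16**2 = 256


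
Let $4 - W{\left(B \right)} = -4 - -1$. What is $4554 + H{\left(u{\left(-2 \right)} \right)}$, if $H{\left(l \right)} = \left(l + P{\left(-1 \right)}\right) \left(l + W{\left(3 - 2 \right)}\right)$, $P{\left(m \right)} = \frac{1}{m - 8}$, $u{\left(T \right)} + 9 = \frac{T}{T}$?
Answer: $\frac{41059}{9} \approx 4562.1$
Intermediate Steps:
$W{\left(B \right)} = 7$ ($W{\left(B \right)} = 4 - \left(-4 - -1\right) = 4 - \left(-4 + 1\right) = 4 - -3 = 4 + 3 = 7$)
$u{\left(T \right)} = -8$ ($u{\left(T \right)} = -9 + \frac{T}{T} = -9 + 1 = -8$)
$P{\left(m \right)} = \frac{1}{-8 + m}$
$H{\left(l \right)} = \left(7 + l\right) \left(- \frac{1}{9} + l\right)$ ($H{\left(l \right)} = \left(l + \frac{1}{-8 - 1}\right) \left(l + 7\right) = \left(l + \frac{1}{-9}\right) \left(7 + l\right) = \left(l - \frac{1}{9}\right) \left(7 + l\right) = \left(- \frac{1}{9} + l\right) \left(7 + l\right) = \left(7 + l\right) \left(- \frac{1}{9} + l\right)$)
$4554 + H{\left(u{\left(-2 \right)} \right)} = 4554 + \left(- \frac{7}{9} + \left(-8\right)^{2} + \frac{62}{9} \left(-8\right)\right) = 4554 - - \frac{73}{9} = 4554 + \frac{73}{9} = \frac{41059}{9}$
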